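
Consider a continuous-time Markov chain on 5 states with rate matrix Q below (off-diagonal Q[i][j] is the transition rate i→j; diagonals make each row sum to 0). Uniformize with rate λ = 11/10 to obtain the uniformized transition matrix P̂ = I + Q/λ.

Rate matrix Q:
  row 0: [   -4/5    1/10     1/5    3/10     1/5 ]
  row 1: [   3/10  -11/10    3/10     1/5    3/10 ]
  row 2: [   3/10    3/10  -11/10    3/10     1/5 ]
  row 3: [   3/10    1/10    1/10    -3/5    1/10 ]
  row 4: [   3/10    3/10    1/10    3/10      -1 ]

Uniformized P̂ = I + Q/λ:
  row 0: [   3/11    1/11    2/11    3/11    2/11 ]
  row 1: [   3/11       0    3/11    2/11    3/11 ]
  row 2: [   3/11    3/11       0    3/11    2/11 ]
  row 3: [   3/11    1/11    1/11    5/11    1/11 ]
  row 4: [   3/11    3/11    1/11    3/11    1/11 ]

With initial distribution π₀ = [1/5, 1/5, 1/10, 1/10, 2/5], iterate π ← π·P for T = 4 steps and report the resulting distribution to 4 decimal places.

t=0: π = [0.2000, 0.2000, 0.1000, 0.1000, 0.4000]
t=1: π = [0.2727, 0.1636, 0.1364, 0.2727, 0.1545]
t=2: π = [0.2727, 0.1289, 0.1331, 0.3074, 0.1579]
t=3: π = [0.2727, 0.1321, 0.1270, 0.3169, 0.1512]
t=4: π = [0.2727, 0.1295, 0.1282, 0.3183, 0.1513]

π = [0.2727, 0.1295, 0.1282, 0.3183, 0.1513]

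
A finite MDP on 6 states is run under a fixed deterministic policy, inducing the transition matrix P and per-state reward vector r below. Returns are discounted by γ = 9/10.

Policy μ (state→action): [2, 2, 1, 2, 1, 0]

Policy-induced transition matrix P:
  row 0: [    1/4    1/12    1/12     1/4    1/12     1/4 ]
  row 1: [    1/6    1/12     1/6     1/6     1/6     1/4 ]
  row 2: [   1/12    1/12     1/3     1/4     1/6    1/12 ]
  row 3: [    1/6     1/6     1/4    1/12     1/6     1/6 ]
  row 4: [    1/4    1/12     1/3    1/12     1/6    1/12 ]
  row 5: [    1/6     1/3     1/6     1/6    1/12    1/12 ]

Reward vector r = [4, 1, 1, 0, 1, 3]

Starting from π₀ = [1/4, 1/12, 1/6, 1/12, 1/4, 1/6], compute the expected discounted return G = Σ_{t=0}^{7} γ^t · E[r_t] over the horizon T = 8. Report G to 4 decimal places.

t=0: π = [0.2500, 0.0833, 0.1667, 0.0833, 0.2500, 0.1667], E[r] = 2.0000, γ^t·E[r] = 2.000000, running G = 2.000000
t=1: π = [0.1944, 0.1319, 0.2222, 0.1736, 0.1319, 0.1458], E[r] = 1.7014, γ^t·E[r] = 1.531250, running G = 3.531250
t=2: π = [0.1753, 0.1343, 0.2240, 0.1759, 0.1383, 0.1522], E[r] = 1.6545, γ^t·E[r] = 1.340156, running G = 4.871406
t=3: π = [0.1741, 0.1360, 0.2271, 0.1738, 0.1394, 0.1496], E[r] = 1.6479, γ^t·E[r] = 1.201289, running G = 6.072695
t=4: π = [0.1739, 0.1352, 0.2277, 0.1740, 0.1397, 0.1495], E[r] = 1.6466, γ^t·E[r] = 1.080345, running G = 7.153041
t=5: π = [0.1738, 0.1352, 0.2279, 0.1740, 0.1397, 0.1493], E[r] = 1.6462, γ^t·E[r] = 0.972044, running G = 8.125085
t=6: π = [0.1738, 0.1352, 0.2280, 0.1740, 0.1397, 0.1493], E[r] = 1.6461, γ^t·E[r] = 0.874795, running G = 8.999880
t=7: π = [0.1738, 0.1352, 0.2280, 0.1740, 0.1397, 0.1493], E[r] = 1.6461, γ^t·E[r] = 0.787302, running G = 9.787182

G = 9.7872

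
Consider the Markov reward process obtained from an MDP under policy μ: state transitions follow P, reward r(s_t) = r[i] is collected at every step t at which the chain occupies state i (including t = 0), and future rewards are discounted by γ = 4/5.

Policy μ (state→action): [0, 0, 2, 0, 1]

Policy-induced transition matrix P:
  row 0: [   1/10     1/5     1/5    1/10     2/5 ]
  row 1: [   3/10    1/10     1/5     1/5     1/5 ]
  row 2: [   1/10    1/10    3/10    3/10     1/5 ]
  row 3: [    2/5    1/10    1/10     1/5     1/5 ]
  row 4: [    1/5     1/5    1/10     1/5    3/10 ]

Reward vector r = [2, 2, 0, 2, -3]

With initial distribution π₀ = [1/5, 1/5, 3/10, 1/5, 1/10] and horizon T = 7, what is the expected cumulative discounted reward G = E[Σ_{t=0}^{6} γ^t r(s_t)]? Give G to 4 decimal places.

G = 1.8505

t=0: π = [0.2000, 0.2000, 0.3000, 0.2000, 0.1000], E[r] = 0.9000, γ^t·E[r] = 0.900000, running G = 0.900000
t=1: π = [0.2100, 0.1300, 0.2000, 0.2100, 0.2500], E[r] = 0.3500, γ^t·E[r] = 0.280000, running G = 1.180000
t=2: π = [0.2140, 0.1460, 0.1740, 0.1990, 0.2670], E[r] = 0.3170, γ^t·E[r] = 0.202880, running G = 1.382880
t=3: π = [0.2156, 0.1481, 0.1708, 0.1960, 0.2695], E[r] = 0.3109, γ^t·E[r] = 0.159181, running G = 1.542061
t=4: π = [0.2154, 0.1485, 0.1705, 0.1955, 0.2701], E[r] = 0.3086, γ^t·E[r] = 0.126398, running G = 1.668459
t=5: π = [0.2154, 0.1485, 0.1705, 0.1955, 0.2701], E[r] = 0.3086, γ^t·E[r] = 0.101124, running G = 1.769584
t=6: π = [0.2154, 0.1485, 0.1705, 0.1955, 0.2701], E[r] = 0.3086, γ^t·E[r] = 0.080902, running G = 1.850485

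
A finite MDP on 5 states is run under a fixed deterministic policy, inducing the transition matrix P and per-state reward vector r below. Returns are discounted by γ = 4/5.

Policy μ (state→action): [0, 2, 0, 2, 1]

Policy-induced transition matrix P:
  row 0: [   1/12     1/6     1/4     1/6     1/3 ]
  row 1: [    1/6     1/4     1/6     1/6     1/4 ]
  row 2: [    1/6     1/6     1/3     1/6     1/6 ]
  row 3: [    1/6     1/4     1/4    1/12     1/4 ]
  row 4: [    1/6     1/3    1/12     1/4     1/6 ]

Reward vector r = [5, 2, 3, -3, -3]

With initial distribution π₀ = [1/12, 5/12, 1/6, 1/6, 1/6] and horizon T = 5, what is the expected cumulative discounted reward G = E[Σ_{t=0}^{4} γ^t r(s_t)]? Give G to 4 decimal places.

t=0: π = [0.0833, 0.4167, 0.1667, 0.1667, 0.1667], E[r] = 0.7500, γ^t·E[r] = 0.750000, running G = 0.750000
t=1: π = [0.1597, 0.2431, 0.2014, 0.1667, 0.2292], E[r] = 0.7014, γ^t·E[r] = 0.561111, running G = 1.311111
t=2: π = [0.1534, 0.2390, 0.2083, 0.1719, 0.2274], E[r] = 0.6719, γ^t·E[r] = 0.430000, running G = 1.741111
t=3: π = [0.1539, 0.2388, 0.2095, 0.1713, 0.2265], E[r] = 0.6824, γ^t·E[r] = 0.349383, running G = 2.090494
t=4: π = [0.1538, 0.2386, 0.2098, 0.1713, 0.2265], E[r] = 0.6826, γ^t·E[r] = 0.279582, running G = 2.370076

G = 2.3701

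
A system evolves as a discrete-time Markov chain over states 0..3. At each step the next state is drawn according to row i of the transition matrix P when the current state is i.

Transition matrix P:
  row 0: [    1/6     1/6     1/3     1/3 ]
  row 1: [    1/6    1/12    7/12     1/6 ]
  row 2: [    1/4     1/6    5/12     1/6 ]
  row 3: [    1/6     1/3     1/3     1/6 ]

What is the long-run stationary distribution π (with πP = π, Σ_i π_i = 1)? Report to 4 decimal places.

Balance equations π_j = Σ_i π_i·P[i][j]:
  π_0 = 1/6·π_0 + 1/6·π_1 + 1/4·π_2 + 1/6·π_3
  π_1 = 1/6·π_0 + 1/12·π_1 + 1/6·π_2 + 1/3·π_3
  π_2 = 1/3·π_0 + 7/12·π_1 + 5/12·π_2 + 1/3·π_3
  normalize: π_0 + π_1 + π_2 + π_3 = 1
Solving the linear system gives exactly π = [69/343, 190/1029, 142/343, 206/1029].

π = [0.2012, 0.1846, 0.4140, 0.2002]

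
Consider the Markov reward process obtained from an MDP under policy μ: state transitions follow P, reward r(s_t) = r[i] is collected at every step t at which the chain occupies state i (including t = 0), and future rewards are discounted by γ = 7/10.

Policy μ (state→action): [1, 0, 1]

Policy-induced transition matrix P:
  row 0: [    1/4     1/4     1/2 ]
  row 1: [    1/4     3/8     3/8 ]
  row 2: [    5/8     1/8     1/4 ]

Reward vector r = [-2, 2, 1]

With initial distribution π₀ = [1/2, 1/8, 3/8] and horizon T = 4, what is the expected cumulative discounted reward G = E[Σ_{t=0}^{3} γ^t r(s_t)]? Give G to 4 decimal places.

t=0: π = [0.5000, 0.1250, 0.3750], E[r] = -0.3750, γ^t·E[r] = -0.375000, running G = -0.375000
t=1: π = [0.3906, 0.2188, 0.3906], E[r] = 0.0469, γ^t·E[r] = 0.032813, running G = -0.342188
t=2: π = [0.3965, 0.2285, 0.3750], E[r] = 0.0391, γ^t·E[r] = 0.019141, running G = -0.323047
t=3: π = [0.3906, 0.2317, 0.3777], E[r] = 0.0598, γ^t·E[r] = 0.020516, running G = -0.302531

G = -0.3025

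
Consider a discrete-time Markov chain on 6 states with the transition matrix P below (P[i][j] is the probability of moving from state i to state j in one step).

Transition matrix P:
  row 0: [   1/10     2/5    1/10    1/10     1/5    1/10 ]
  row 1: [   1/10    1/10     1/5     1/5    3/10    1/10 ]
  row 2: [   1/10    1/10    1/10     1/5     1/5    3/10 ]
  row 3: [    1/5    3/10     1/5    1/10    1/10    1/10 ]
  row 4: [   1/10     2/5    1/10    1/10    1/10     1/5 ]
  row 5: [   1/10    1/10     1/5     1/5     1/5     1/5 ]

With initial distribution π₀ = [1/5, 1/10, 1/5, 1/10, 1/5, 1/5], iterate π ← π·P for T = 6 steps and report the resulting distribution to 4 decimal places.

t=0: π = [0.2000, 0.1000, 0.2000, 0.1000, 0.2000, 0.2000]
t=1: π = [0.1100, 0.2400, 0.1400, 0.1500, 0.1800, 0.1800]
t=2: π = [0.1150, 0.2170, 0.1570, 0.1560, 0.1910, 0.1640]
t=3: π = [0.1156, 0.2230, 0.1537, 0.1538, 0.1870, 0.1669]
t=4: π = [0.1154, 0.2215, 0.1544, 0.1544, 0.1882, 0.1661]
t=5: π = [0.1154, 0.2220, 0.1542, 0.1542, 0.1879, 0.1663]
t=6: π = [0.1154, 0.2218, 0.1542, 0.1542, 0.1880, 0.1663]

π = [0.1154, 0.2218, 0.1542, 0.1542, 0.1880, 0.1663]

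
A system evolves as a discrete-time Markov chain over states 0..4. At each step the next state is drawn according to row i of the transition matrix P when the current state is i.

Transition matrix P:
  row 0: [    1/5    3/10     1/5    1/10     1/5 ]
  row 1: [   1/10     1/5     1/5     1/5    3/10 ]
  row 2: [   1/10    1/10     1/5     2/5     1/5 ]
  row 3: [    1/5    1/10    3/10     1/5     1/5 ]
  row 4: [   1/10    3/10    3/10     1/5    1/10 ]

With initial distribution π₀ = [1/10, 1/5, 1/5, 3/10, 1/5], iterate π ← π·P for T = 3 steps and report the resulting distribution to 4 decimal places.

π = [0.1373, 0.1856, 0.2434, 0.2349, 0.1988]

t=0: π = [0.1000, 0.2000, 0.2000, 0.3000, 0.2000]
t=1: π = [0.1400, 0.1800, 0.2500, 0.2300, 0.2000]
t=2: π = [0.1370, 0.1860, 0.2430, 0.2360, 0.1980]
t=3: π = [0.1373, 0.1856, 0.2434, 0.2349, 0.1988]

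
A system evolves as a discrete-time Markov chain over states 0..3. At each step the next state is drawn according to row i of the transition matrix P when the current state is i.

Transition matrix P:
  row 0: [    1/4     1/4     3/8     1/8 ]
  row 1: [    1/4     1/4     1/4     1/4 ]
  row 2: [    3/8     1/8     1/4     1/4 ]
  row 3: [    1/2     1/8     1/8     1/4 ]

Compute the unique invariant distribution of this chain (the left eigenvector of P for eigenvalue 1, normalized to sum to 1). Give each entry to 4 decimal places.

Balance equations π_j = Σ_i π_i·P[i][j]:
  π_0 = 1/4·π_0 + 1/4·π_1 + 3/8·π_2 + 1/2·π_3
  π_1 = 1/4·π_0 + 1/4·π_1 + 1/8·π_2 + 1/8·π_3
  π_2 = 3/8·π_0 + 1/4·π_1 + 1/4·π_2 + 1/8·π_3
  normalize: π_0 + π_1 + π_2 + π_3 = 1
Solving the linear system gives exactly π = [58/173, 33/173, 46/173, 36/173].

π = [0.3353, 0.1908, 0.2659, 0.2081]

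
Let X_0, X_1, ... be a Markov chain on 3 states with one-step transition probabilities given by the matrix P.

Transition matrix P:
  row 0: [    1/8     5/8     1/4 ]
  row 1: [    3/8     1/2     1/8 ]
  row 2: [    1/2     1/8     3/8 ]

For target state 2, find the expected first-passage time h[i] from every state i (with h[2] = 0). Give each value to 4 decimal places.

First-step conditioning: h[2] = 0; for i ≠ 2, h[i] = 1 + Σ_k P[i][k]·h[k].
  h[0] = 1 + 1/8·h[0] + 5/8·h[1]
  h[1] = 1 + 3/8·h[0] + 1/2·h[1]
Solving the 2×2 linear system over states ≠ 2 gives exactly h = [72/13, 80/13, 0] (h[2] = 0 is the target).

h = [5.5385, 6.1538, 0.0000]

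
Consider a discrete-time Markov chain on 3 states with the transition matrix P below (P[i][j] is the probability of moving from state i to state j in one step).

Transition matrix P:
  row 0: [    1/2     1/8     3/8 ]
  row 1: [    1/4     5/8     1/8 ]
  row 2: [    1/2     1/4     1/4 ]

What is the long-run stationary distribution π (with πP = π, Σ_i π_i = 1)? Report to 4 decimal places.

Balance equations π_j = Σ_i π_i·P[i][j]:
  π_0 = 1/2·π_0 + 1/4·π_1 + 1/2·π_2
  π_1 = 1/8·π_0 + 5/8·π_1 + 1/4·π_2
  normalize: π_0 + π_1 + π_2 = 1
Solving the linear system gives exactly π = [8/19, 6/19, 5/19].

π = [0.4211, 0.3158, 0.2632]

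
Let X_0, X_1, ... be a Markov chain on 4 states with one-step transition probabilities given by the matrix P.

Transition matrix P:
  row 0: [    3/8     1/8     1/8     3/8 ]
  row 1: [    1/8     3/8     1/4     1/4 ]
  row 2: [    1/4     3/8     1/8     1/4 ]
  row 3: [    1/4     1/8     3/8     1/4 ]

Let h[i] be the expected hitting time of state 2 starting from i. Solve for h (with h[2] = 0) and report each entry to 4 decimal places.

First-step conditioning: h[2] = 0; for i ≠ 2, h[i] = 1 + Σ_k P[i][k]·h[k].
  h[0] = 1 + 3/8·h[0] + 1/8·h[1] + 3/8·h[3]
  h[1] = 1 + 1/8·h[0] + 3/8·h[1] + 1/4·h[3]
  h[3] = 1 + 1/4·h[0] + 1/8·h[1] + 1/4·h[3]
Solving the 3×3 linear system over states ≠ 2 gives exactly h = [432/97, 376/97, 0, 336/97] (h[2] = 0 is the target).

h = [4.4536, 3.8763, 0.0000, 3.4639]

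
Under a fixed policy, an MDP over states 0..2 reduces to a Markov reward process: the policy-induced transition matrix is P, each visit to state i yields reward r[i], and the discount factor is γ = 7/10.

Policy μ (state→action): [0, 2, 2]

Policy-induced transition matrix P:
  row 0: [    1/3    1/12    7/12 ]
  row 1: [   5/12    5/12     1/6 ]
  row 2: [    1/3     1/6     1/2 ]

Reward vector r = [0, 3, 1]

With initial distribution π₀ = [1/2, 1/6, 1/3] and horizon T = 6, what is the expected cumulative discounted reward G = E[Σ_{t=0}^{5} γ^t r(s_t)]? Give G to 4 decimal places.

G = 2.7836

t=0: π = [0.5000, 0.1667, 0.3333], E[r] = 0.8333, γ^t·E[r] = 0.833333, running G = 0.833333
t=1: π = [0.3472, 0.1667, 0.4861], E[r] = 0.9861, γ^t·E[r] = 0.690278, running G = 1.523611
t=2: π = [0.3472, 0.1794, 0.4734], E[r] = 1.0116, γ^t·E[r] = 0.495671, running G = 2.019282
t=3: π = [0.3483, 0.1826, 0.4691], E[r] = 1.0169, γ^t·E[r] = 0.348789, running G = 2.368072
t=4: π = [0.3485, 0.1833, 0.4682], E[r] = 1.0180, γ^t·E[r] = 0.244429, running G = 2.612500
t=5: π = [0.3486, 0.1834, 0.4679], E[r] = 1.0183, γ^t·E[r] = 0.171142, running G = 2.783643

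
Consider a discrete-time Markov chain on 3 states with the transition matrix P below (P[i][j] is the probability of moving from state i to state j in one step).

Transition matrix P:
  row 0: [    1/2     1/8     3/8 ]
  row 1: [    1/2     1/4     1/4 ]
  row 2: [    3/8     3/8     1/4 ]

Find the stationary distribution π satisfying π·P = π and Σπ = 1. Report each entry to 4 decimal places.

Balance equations π_j = Σ_i π_i·P[i][j]:
  π_0 = 1/2·π_0 + 1/2·π_1 + 3/8·π_2
  π_1 = 1/8·π_0 + 1/4·π_1 + 3/8·π_2
  normalize: π_0 + π_1 + π_2 = 1
Solving the linear system gives exactly π = [6/13, 3/13, 4/13].

π = [0.4615, 0.2308, 0.3077]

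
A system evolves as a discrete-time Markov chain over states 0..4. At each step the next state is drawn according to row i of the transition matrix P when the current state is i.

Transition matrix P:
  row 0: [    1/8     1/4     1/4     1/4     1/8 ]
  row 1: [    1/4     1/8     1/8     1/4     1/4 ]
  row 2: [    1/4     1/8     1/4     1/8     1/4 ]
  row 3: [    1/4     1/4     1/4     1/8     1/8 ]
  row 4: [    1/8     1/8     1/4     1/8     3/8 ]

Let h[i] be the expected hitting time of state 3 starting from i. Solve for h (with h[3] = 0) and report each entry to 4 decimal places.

h = [5.2012, 5.2132, 5.9580, 0.0000, 6.0661]

First-step conditioning: h[3] = 0; for i ≠ 3, h[i] = 1 + Σ_k P[i][k]·h[k].
  h[0] = 1 + 1/8·h[0] + 1/4·h[1] + 1/4·h[2] + 1/8·h[4]
  h[1] = 1 + 1/4·h[0] + 1/8·h[1] + 1/8·h[2] + 1/4·h[4]
  h[2] = 1 + 1/4·h[0] + 1/8·h[1] + 1/4·h[2] + 1/4·h[4]
  h[4] = 1 + 1/8·h[0] + 1/8·h[1] + 1/4·h[2] + 3/8·h[4]
Solving the 4×4 linear system over states ≠ 3 gives exactly h = [1732/333, 1736/333, 1984/333, 0, 2020/333] (h[3] = 0 is the target).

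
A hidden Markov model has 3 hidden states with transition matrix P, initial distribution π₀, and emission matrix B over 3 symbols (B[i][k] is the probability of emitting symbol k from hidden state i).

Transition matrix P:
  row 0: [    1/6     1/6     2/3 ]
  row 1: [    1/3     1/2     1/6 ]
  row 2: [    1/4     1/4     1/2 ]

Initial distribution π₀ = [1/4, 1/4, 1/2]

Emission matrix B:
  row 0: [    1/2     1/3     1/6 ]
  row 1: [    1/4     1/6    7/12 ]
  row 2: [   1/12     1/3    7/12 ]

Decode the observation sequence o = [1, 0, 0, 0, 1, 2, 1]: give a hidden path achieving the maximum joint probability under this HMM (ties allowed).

path = [2, 1, 1, 0, 2, 2, 2]

t=0: δ = [8.333e-02, 4.167e-02, 1.667e-01]  (obs o_0=1)
t=1: δ = [2.083e-02, 1.042e-02, 6.944e-03]  ψ = [2, 2, 2]  (obs o_1=0)
t=2: δ = [1.736e-03, 1.302e-03, 1.157e-03]  ψ = [0, 1, 0]  (obs o_2=0)
t=3: δ = [2.170e-04, 1.628e-04, 9.645e-05]  ψ = [1, 1, 0]  (obs o_3=0)
t=4: δ = [1.808e-05, 1.356e-05, 4.823e-05]  ψ = [1, 1, 0]  (obs o_4=1)
t=5: δ = [2.009e-06, 7.033e-06, 1.407e-05]  ψ = [2, 2, 2]  (obs o_5=2)
t=6: δ = [1.172e-06, 5.861e-07, 2.344e-06]  ψ = [2, 1, 2]  (obs o_6=1)
backtrack: best end state = 2; path = [2, 1, 1, 0, 2, 2, 2]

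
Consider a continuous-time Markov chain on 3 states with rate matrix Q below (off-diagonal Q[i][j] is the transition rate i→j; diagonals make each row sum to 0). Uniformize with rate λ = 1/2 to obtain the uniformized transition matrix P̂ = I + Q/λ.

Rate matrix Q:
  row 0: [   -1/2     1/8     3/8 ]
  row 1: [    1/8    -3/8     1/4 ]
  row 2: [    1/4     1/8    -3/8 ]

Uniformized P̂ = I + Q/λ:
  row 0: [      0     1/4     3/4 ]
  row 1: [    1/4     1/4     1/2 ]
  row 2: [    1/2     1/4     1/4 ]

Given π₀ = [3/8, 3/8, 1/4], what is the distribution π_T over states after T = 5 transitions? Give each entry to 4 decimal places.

t=0: π = [0.3750, 0.3750, 0.2500]
t=1: π = [0.2188, 0.2500, 0.5313]
t=2: π = [0.3281, 0.2500, 0.4219]
t=3: π = [0.2734, 0.2500, 0.4766]
t=4: π = [0.3008, 0.2500, 0.4492]
t=5: π = [0.2871, 0.2500, 0.4629]

π = [0.2871, 0.2500, 0.4629]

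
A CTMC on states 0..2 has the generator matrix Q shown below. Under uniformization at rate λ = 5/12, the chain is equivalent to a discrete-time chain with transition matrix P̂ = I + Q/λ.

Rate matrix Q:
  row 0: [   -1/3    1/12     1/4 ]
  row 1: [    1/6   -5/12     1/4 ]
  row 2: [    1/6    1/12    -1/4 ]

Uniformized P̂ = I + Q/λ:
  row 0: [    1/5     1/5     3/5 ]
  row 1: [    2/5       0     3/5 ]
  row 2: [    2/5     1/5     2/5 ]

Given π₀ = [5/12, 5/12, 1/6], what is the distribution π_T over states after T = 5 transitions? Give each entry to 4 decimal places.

t=0: π = [0.4167, 0.4167, 0.1667]
t=1: π = [0.3167, 0.1167, 0.5667]
t=2: π = [0.3367, 0.1767, 0.4867]
t=3: π = [0.3327, 0.1647, 0.5027]
t=4: π = [0.3335, 0.1671, 0.4995]
t=5: π = [0.3333, 0.1666, 0.5001]

π = [0.3333, 0.1666, 0.5001]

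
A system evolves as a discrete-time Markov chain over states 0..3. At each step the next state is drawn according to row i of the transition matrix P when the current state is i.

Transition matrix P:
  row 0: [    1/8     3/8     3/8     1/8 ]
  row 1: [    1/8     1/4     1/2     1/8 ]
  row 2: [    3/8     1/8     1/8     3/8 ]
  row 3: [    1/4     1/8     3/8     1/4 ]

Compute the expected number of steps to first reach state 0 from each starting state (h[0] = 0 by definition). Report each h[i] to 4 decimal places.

h = [0.0000, 4.1579, 3.3158, 3.6842]

First-step conditioning: h[0] = 0; for i ≠ 0, h[i] = 1 + Σ_k P[i][k]·h[k].
  h[1] = 1 + 1/4·h[1] + 1/2·h[2] + 1/8·h[3]
  h[2] = 1 + 1/8·h[1] + 1/8·h[2] + 3/8·h[3]
  h[3] = 1 + 1/8·h[1] + 3/8·h[2] + 1/4·h[3]
Solving the 3×3 linear system over states ≠ 0 gives exactly h = [0, 79/19, 63/19, 70/19] (h[0] = 0 is the target).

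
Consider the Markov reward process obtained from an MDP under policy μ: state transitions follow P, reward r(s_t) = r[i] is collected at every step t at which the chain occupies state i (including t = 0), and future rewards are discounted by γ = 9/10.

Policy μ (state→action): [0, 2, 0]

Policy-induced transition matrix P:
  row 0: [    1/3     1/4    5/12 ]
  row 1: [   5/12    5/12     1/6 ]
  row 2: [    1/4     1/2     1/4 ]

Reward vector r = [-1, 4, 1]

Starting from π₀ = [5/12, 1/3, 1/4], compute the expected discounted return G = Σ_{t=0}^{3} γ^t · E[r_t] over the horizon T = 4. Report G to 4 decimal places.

G = 4.7089

t=0: π = [0.4167, 0.3333, 0.2500], E[r] = 1.1667, γ^t·E[r] = 1.166667, running G = 1.166667
t=1: π = [0.3403, 0.3681, 0.2917], E[r] = 1.4236, γ^t·E[r] = 1.281250, running G = 2.447917
t=2: π = [0.3397, 0.3843, 0.2760], E[r] = 1.4734, γ^t·E[r] = 1.193438, running G = 3.641354
t=3: π = [0.3424, 0.3831, 0.2746], E[r] = 1.4645, γ^t·E[r] = 1.067590, running G = 4.708944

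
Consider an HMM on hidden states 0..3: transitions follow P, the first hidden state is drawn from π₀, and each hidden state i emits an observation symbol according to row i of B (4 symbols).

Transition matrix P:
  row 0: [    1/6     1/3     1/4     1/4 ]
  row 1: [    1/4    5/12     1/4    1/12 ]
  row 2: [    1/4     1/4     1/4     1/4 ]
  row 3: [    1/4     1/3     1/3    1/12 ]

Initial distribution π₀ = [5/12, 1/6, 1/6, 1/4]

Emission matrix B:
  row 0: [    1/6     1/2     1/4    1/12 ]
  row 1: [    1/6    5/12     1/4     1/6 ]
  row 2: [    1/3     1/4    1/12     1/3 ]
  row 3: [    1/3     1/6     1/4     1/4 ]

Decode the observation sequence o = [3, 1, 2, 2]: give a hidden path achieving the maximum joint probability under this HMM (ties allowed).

path = [3, 1, 1, 1]

t=0: δ = [3.472e-02, 2.778e-02, 5.556e-02, 6.250e-02]  (obs o_0=3)
t=1: δ = [7.812e-03, 8.681e-03, 5.208e-03, 2.315e-03]  ψ = [3, 3, 3, 2]  (obs o_1=1)
t=2: δ = [5.425e-04, 9.042e-04, 1.808e-04, 4.883e-04]  ψ = [1, 1, 1, 0]  (obs o_2=2)
t=3: δ = [5.651e-05, 9.419e-05, 1.884e-05, 3.391e-05]  ψ = [1, 1, 1, 0]  (obs o_3=2)
backtrack: best end state = 1; path = [3, 1, 1, 1]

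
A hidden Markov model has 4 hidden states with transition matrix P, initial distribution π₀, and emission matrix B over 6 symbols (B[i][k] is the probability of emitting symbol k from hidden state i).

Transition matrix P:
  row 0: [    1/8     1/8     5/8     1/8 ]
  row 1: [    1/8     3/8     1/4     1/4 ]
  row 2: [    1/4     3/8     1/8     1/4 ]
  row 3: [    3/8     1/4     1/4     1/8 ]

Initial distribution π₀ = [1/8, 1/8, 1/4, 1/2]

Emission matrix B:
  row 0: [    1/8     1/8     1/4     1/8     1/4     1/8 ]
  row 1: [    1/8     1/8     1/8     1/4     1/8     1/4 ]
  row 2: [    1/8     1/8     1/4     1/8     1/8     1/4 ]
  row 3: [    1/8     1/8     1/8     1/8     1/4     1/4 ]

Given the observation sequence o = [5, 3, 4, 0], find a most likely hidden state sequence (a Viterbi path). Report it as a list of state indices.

t=0: δ = [1.562e-02, 3.125e-02, 6.250e-02, 1.250e-01]  (obs o_0=5)
t=1: δ = [5.859e-03, 7.812e-03, 3.906e-03, 1.953e-03]  ψ = [3, 3, 3, 2]  (obs o_1=3)
t=2: δ = [2.441e-04, 3.662e-04, 4.578e-04, 4.883e-04]  ψ = [1, 1, 0, 1]  (obs o_2=4)
t=3: δ = [2.289e-05, 2.146e-05, 1.907e-05, 1.431e-05]  ψ = [3, 2, 0, 2]  (obs o_3=0)
backtrack: best end state = 0; path = [3, 1, 3, 0]

path = [3, 1, 3, 0]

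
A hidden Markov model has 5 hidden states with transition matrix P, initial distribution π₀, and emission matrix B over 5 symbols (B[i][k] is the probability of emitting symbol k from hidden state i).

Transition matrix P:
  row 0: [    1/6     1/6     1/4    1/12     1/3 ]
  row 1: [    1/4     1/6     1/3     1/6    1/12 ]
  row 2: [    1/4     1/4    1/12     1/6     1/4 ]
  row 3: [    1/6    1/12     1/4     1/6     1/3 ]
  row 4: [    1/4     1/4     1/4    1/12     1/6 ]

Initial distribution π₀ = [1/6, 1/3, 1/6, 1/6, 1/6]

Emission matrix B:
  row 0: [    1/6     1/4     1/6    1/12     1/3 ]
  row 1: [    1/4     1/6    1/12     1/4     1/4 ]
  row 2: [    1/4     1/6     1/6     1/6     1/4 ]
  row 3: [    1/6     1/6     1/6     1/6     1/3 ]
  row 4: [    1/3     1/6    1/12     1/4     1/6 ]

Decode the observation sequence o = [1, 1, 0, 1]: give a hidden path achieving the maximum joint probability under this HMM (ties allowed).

path = [1, 0, 4, 0]

t=0: δ = [4.167e-02, 5.556e-02, 2.778e-02, 2.778e-02, 2.778e-02]  (obs o_0=1)
t=1: δ = [3.472e-03, 1.543e-03, 3.086e-03, 1.543e-03, 2.315e-03]  ψ = [1, 1, 1, 1, 0]  (obs o_1=1)
t=2: δ = [1.286e-04, 1.929e-04, 2.170e-04, 8.573e-05, 3.858e-04]  ψ = [2, 2, 0, 2, 0]  (obs o_2=0)
t=3: δ = [2.411e-05, 1.608e-05, 1.608e-05, 6.028e-06, 1.072e-05]  ψ = [4, 4, 4, 2, 4]  (obs o_3=1)
backtrack: best end state = 0; path = [1, 0, 4, 0]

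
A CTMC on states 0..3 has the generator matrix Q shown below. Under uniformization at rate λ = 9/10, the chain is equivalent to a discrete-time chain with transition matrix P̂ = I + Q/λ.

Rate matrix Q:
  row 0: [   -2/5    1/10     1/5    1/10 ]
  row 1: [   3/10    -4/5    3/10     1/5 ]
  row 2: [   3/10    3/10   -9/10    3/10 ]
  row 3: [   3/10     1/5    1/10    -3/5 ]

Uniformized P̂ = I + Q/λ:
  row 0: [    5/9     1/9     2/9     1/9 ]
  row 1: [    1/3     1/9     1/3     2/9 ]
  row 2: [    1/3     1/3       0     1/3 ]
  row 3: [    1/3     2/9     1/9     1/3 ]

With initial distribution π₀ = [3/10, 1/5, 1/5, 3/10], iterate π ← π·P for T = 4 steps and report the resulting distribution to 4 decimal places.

t=0: π = [0.3000, 0.2000, 0.2000, 0.3000]
t=1: π = [0.4000, 0.1889, 0.1667, 0.2444]
t=2: π = [0.4222, 0.1753, 0.1790, 0.2235]
t=3: π = [0.4272, 0.1757, 0.1771, 0.2200]
t=4: π = [0.4283, 0.1749, 0.1779, 0.2189]

π = [0.4283, 0.1749, 0.1779, 0.2189]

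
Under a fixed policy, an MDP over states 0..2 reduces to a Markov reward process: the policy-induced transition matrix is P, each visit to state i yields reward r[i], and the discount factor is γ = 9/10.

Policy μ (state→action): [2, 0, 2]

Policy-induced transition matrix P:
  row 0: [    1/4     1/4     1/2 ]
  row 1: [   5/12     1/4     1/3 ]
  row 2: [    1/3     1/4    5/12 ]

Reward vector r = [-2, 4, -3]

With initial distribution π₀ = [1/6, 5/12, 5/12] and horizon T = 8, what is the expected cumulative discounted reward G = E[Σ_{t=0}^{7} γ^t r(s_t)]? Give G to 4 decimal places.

G = -4.2280

t=0: π = [0.1667, 0.4167, 0.4167], E[r] = 0.0833, γ^t·E[r] = 0.083333, running G = 0.083333
t=1: π = [0.3542, 0.2500, 0.3958], E[r] = -0.8958, γ^t·E[r] = -0.806250, running G = -0.722917
t=2: π = [0.3247, 0.2500, 0.4253], E[r] = -0.9253, γ^t·E[r] = -0.749531, running G = -1.472448
t=3: π = [0.3271, 0.2500, 0.4229], E[r] = -0.9229, γ^t·E[r] = -0.672785, running G = -2.145233
t=4: π = [0.3269, 0.2500, 0.4231], E[r] = -0.9231, γ^t·E[r] = -0.605641, running G = -2.750874
t=5: π = [0.3269, 0.2500, 0.4231], E[r] = -0.9231, γ^t·E[r] = -0.545067, running G = -3.295941
t=6: π = [0.3269, 0.2500, 0.4231], E[r] = -0.9231, γ^t·E[r] = -0.490561, running G = -3.786502
t=7: π = [0.3269, 0.2500, 0.4231], E[r] = -0.9231, γ^t·E[r] = -0.441505, running G = -4.228007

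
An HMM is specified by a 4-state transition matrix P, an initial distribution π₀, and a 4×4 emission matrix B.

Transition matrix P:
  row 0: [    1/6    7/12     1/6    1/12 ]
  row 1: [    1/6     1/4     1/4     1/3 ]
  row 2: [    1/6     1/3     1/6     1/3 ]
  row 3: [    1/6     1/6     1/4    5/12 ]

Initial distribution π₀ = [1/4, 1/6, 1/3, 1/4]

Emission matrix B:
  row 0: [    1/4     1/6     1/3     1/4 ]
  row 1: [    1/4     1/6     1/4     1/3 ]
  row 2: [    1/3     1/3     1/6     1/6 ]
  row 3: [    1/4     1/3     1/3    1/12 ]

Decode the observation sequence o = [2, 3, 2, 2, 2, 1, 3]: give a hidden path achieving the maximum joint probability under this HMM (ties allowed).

t=0: δ = [8.333e-02, 4.167e-02, 5.556e-02, 8.333e-02]  (obs o_0=2)
t=1: δ = [3.472e-03, 1.620e-02, 3.472e-03, 2.894e-03]  ψ = [0, 0, 3, 3]  (obs o_1=3)
t=2: δ = [9.002e-04, 1.013e-03, 6.752e-04, 1.800e-03]  ψ = [1, 1, 1, 1]  (obs o_2=2)
t=3: δ = [1.000e-04, 1.313e-04, 7.502e-05, 2.501e-04]  ψ = [3, 0, 3, 3]  (obs o_3=2)
t=4: δ = [1.389e-05, 1.459e-05, 1.042e-05, 3.473e-05]  ψ = [3, 0, 3, 3]  (obs o_4=2)
t=5: δ = [9.647e-07, 1.351e-06, 2.894e-06, 4.824e-06]  ψ = [3, 0, 3, 3]  (obs o_5=1)
t=6: δ = [2.010e-07, 3.216e-07, 2.010e-07, 1.675e-07]  ψ = [3, 2, 3, 3]  (obs o_6=3)
backtrack: best end state = 1; path = [0, 1, 3, 3, 3, 2, 1]

path = [0, 1, 3, 3, 3, 2, 1]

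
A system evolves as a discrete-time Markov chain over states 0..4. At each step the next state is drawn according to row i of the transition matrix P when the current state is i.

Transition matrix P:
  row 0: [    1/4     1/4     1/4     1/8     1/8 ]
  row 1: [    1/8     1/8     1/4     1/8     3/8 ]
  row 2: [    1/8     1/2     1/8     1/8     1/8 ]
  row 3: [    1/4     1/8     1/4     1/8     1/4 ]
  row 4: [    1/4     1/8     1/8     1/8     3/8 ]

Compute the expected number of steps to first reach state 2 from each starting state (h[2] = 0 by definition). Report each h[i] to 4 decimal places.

h = [4.5656, 4.7287, 0.0000, 4.6369, 5.2994]

First-step conditioning: h[2] = 0; for i ≠ 2, h[i] = 1 + Σ_k P[i][k]·h[k].
  h[0] = 1 + 1/4·h[0] + 1/4·h[1] + 1/8·h[3] + 1/8·h[4]
  h[1] = 1 + 1/8·h[0] + 1/8·h[1] + 1/8·h[3] + 3/8·h[4]
  h[3] = 1 + 1/4·h[0] + 1/8·h[1] + 1/8·h[3] + 1/4·h[4]
  h[4] = 1 + 1/4·h[0] + 1/8·h[1] + 1/8·h[3] + 3/8·h[4]
Solving the 4×4 linear system over states ≠ 2 gives exactly h = [3584/785, 3712/785, 0, 728/157, 832/157] (h[2] = 0 is the target).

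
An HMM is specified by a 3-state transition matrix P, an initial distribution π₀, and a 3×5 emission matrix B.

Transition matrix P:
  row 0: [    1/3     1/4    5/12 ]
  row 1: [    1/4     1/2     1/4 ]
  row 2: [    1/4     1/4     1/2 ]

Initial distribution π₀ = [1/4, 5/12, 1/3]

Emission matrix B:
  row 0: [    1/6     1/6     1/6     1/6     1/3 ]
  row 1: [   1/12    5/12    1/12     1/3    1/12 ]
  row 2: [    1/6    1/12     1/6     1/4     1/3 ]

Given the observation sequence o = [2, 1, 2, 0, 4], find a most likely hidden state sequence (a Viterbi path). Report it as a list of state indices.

path = [1, 1, 2, 2, 2]

t=0: δ = [4.167e-02, 3.472e-02, 5.556e-02]  (obs o_0=2)
t=1: δ = [2.315e-03, 7.234e-03, 2.315e-03]  ψ = [0, 1, 2]  (obs o_1=1)
t=2: δ = [3.014e-04, 3.014e-04, 3.014e-04]  ψ = [1, 1, 1]  (obs o_2=2)
t=3: δ = [1.674e-05, 1.256e-05, 2.512e-05]  ψ = [0, 1, 2]  (obs o_3=0)
t=4: δ = [2.093e-06, 5.233e-07, 4.186e-06]  ψ = [2, 1, 2]  (obs o_4=4)
backtrack: best end state = 2; path = [1, 1, 2, 2, 2]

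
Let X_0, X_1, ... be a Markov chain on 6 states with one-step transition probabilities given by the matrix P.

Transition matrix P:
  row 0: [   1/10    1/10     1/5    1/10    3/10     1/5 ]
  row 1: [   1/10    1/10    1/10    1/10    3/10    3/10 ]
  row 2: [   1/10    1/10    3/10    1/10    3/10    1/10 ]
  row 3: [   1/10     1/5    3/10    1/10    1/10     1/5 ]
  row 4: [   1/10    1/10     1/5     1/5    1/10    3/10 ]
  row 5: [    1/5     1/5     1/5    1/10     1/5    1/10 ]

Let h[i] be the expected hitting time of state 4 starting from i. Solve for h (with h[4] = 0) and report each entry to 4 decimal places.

First-step conditioning: h[4] = 0; for i ≠ 4, h[i] = 1 + Σ_k P[i][k]·h[k].
  h[0] = 1 + 1/10·h[0] + 1/10·h[1] + 1/5·h[2] + 1/10·h[3] + 1/5·h[5]
  h[1] = 1 + 1/10·h[0] + 1/10·h[1] + 1/10·h[2] + 1/10·h[3] + 3/10·h[5]
  h[2] = 1 + 1/10·h[0] + 1/10·h[1] + 3/10·h[2] + 1/10·h[3] + 1/10·h[5]
  h[3] = 1 + 1/10·h[0] + 1/5·h[1] + 3/10·h[2] + 1/10·h[3] + 1/5·h[5]
  h[5] = 1 + 1/5·h[0] + 1/5·h[1] + 1/5·h[2] + 1/10·h[3] + 1/10·h[5]
Solving the 5×5 linear system over states ≠ 4 gives exactly h = [4900/1287, 50/13, 4850/1287, 1960/429, 0, 5350/1287] (h[4] = 0 is the target).

h = [3.8073, 3.8462, 3.7685, 4.5688, 0.0000, 4.1570]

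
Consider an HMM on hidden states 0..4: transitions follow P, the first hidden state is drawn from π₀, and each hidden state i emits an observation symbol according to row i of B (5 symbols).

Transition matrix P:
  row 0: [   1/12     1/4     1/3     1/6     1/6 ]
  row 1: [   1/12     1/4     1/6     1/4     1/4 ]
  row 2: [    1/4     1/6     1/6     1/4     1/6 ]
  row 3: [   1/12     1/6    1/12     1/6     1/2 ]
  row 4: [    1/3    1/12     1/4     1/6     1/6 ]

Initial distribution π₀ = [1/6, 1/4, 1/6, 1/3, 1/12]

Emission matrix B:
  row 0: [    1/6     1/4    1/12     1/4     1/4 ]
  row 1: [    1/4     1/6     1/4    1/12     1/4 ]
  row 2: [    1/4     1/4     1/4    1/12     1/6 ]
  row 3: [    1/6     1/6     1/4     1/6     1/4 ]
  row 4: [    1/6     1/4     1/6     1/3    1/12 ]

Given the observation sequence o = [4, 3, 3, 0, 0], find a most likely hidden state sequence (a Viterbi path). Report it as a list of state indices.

t=0: δ = [4.167e-02, 6.250e-02, 2.778e-02, 8.333e-02, 6.944e-03]  (obs o_0=4)
t=1: δ = [1.736e-03, 1.302e-03, 1.157e-03, 2.604e-03, 1.389e-02]  ψ = [2, 1, 0, 1, 3]  (obs o_1=3)
t=2: δ = [1.157e-03, 9.645e-05, 2.894e-04, 3.858e-04, 7.716e-04]  ψ = [4, 4, 4, 4, 4]  (obs o_2=3)
t=3: δ = [4.287e-05, 7.234e-05, 9.645e-05, 3.215e-05, 3.215e-05]  ψ = [4, 0, 0, 0, 0]  (obs o_3=0)
t=4: δ = [4.019e-06, 4.521e-06, 4.019e-06, 4.019e-06, 3.014e-06]  ψ = [2, 1, 2, 2, 1]  (obs o_4=0)
backtrack: best end state = 1; path = [3, 4, 0, 1, 1]

path = [3, 4, 0, 1, 1]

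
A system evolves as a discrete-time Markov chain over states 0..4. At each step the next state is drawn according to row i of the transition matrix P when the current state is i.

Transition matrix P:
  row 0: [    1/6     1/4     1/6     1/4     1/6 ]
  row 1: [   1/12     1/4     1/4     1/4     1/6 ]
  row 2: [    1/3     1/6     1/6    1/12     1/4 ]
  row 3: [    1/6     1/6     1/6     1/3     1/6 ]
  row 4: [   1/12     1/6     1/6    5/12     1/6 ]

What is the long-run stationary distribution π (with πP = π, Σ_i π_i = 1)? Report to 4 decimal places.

Balance equations π_j = Σ_i π_i·P[i][j]:
  π_0 = 1/6·π_0 + 1/12·π_1 + 1/3·π_2 + 1/6·π_3 + 1/12·π_4
  π_1 = 1/4·π_0 + 1/4·π_1 + 1/6·π_2 + 1/6·π_3 + 1/6·π_4
  π_2 = 1/6·π_0 + 1/4·π_1 + 1/6·π_2 + 1/6·π_3 + 1/6·π_4
  π_3 = 1/4·π_0 + 1/4·π_1 + 1/12·π_2 + 1/3·π_3 + 5/12·π_4
  normalize: π_0 + π_1 + π_2 + π_3 + π_4 = 1
Solving the linear system gives exactly π = [288/1739, 3766/19129, 3502/19129, 5213/19129, 3480/19129].

π = [0.1656, 0.1969, 0.1831, 0.2725, 0.1819]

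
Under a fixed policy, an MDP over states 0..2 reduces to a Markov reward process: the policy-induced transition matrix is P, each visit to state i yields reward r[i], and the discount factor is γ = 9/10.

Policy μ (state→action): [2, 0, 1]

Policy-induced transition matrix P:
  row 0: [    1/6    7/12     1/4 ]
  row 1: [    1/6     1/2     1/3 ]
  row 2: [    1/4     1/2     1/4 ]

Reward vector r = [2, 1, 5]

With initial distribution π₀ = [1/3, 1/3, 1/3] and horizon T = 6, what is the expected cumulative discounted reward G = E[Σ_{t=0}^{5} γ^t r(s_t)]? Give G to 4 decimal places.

t=0: π = [0.3333, 0.3333, 0.3333], E[r] = 2.6667, γ^t·E[r] = 2.666667, running G = 2.666667
t=1: π = [0.1944, 0.5278, 0.2778], E[r] = 2.3056, γ^t·E[r] = 2.075000, running G = 4.741667
t=2: π = [0.1898, 0.5162, 0.2940], E[r] = 2.3657, γ^t·E[r] = 1.916250, running G = 6.657917
t=3: π = [0.1912, 0.5158, 0.2930], E[r] = 2.3632, γ^t·E[r] = 1.722797, running G = 8.380714
t=4: π = [0.1911, 0.5159, 0.2930], E[r] = 2.3630, γ^t·E[r] = 1.550380, running G = 9.931094
t=5: π = [0.1911, 0.5159, 0.2930], E[r] = 2.3631, γ^t·E[r] = 1.395363, running G = 11.326456

G = 11.3265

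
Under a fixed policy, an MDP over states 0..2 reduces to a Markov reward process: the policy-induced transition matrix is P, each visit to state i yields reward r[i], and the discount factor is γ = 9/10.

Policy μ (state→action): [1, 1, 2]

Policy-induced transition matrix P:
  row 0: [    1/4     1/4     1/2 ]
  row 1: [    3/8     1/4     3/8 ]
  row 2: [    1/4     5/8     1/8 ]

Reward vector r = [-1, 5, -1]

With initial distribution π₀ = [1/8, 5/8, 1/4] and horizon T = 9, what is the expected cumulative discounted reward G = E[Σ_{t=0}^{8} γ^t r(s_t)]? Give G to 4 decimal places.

t=0: π = [0.1250, 0.6250, 0.2500], E[r] = 2.7500, γ^t·E[r] = 2.750000, running G = 2.750000
t=1: π = [0.3281, 0.3438, 0.3281], E[r] = 1.0625, γ^t·E[r] = 0.956250, running G = 3.706250
t=2: π = [0.2930, 0.3730, 0.3340], E[r] = 1.2383, γ^t·E[r] = 1.003008, running G = 4.709258
t=3: π = [0.2966, 0.3752, 0.3281], E[r] = 1.2515, γ^t·E[r] = 0.912318, running G = 5.621576
t=4: π = [0.2969, 0.3730, 0.3300], E[r] = 1.2383, γ^t·E[r] = 0.812436, running G = 6.434012
t=5: π = [0.2966, 0.3738, 0.3296], E[r] = 1.2426, γ^t·E[r] = 0.733747, running G = 7.167759
t=6: π = [0.2967, 0.3736, 0.3297], E[r] = 1.2416, γ^t·E[r] = 0.659839, running G = 7.827598
t=7: π = [0.2967, 0.3736, 0.3297], E[r] = 1.2418, γ^t·E[r] = 0.593938, running G = 8.421536
t=8: π = [0.2967, 0.3736, 0.3297], E[r] = 1.2418, γ^t·E[r] = 0.534536, running G = 8.956072

G = 8.9561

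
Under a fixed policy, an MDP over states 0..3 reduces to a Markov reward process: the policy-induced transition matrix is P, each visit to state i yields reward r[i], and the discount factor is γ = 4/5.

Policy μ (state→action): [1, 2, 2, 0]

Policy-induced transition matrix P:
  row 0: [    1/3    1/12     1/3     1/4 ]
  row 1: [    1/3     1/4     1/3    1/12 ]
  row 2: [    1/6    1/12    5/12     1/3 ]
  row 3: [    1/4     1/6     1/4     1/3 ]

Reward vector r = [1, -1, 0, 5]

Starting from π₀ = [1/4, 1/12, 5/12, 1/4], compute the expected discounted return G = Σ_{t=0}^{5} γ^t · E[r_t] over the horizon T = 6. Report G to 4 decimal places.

t=0: π = [0.2500, 0.0833, 0.4167, 0.2500], E[r] = 1.4167, γ^t·E[r] = 1.416667, running G = 1.416667
t=1: π = [0.2431, 0.1181, 0.3472, 0.2917], E[r] = 1.5833, γ^t·E[r] = 1.266667, running G = 2.683333
t=2: π = [0.2512, 0.1273, 0.3380, 0.2836], E[r] = 1.5417, γ^t·E[r] = 0.986667, running G = 3.670000
t=3: π = [0.2534, 0.1282, 0.3379, 0.2806], E[r] = 1.5281, γ^t·E[r] = 0.782370, running G = 4.452370
t=4: π = [0.2536, 0.1281, 0.3381, 0.2802], E[r] = 1.5264, γ^t·E[r] = 0.625225, running G = 5.077595
t=5: π = [0.2536, 0.1280, 0.3382, 0.2802], E[r] = 1.5265, γ^t·E[r] = 0.500201, running G = 5.577796

G = 5.5778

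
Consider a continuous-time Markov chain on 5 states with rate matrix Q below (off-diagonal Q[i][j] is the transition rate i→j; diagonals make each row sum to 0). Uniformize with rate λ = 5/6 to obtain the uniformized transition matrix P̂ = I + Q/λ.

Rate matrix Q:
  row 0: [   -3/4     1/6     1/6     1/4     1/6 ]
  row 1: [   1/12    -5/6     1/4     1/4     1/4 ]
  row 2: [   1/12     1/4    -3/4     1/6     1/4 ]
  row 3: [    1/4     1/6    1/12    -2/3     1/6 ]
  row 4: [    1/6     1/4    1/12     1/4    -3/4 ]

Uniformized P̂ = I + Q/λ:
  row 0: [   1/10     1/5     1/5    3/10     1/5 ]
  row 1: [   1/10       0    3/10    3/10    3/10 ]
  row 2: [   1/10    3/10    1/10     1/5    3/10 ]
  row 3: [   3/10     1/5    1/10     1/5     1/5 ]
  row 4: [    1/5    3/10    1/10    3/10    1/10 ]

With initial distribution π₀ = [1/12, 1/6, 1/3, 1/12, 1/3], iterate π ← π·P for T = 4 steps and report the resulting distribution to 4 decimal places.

t=0: π = [0.0833, 0.1667, 0.3333, 0.0833, 0.3333]
t=1: π = [0.1500, 0.2333, 0.1417, 0.2583, 0.2167]
t=2: π = [0.1733, 0.1892, 0.1617, 0.2600, 0.2158]
t=3: π = [0.1736, 0.1999, 0.1552, 0.2578, 0.2135]
t=4: π = [0.1729, 0.1969, 0.1573, 0.2587, 0.2142]

π = [0.1729, 0.1969, 0.1573, 0.2587, 0.2142]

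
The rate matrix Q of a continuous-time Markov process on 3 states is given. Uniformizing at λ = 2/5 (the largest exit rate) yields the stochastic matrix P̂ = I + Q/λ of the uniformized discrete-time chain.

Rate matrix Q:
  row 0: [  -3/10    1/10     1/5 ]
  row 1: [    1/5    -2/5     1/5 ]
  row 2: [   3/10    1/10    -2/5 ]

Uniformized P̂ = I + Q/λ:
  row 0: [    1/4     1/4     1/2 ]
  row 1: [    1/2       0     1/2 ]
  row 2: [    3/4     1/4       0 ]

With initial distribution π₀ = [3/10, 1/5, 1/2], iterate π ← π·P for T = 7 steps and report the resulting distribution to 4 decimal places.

π = [0.4680, 0.2000, 0.3320]

t=0: π = [0.3000, 0.2000, 0.5000]
t=1: π = [0.5500, 0.2000, 0.2500]
t=2: π = [0.4250, 0.2000, 0.3750]
t=3: π = [0.4875, 0.2000, 0.3125]
t=4: π = [0.4563, 0.2000, 0.3438]
t=5: π = [0.4719, 0.2000, 0.3281]
t=6: π = [0.4641, 0.2000, 0.3359]
t=7: π = [0.4680, 0.2000, 0.3320]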